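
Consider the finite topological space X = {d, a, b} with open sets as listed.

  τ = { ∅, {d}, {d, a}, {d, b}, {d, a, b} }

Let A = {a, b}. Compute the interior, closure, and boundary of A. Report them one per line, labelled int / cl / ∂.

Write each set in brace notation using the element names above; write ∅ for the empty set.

int(A) = ∅
cl(A)  = {a, b}
∂A     = {a, b}

U open, U⊆A: ∅. int(A) = ⋃ = ∅
X∖A={d}, int(X∖A)={d}, hence cl(A)={a, b}
∂A: remove int from cl → {a, b}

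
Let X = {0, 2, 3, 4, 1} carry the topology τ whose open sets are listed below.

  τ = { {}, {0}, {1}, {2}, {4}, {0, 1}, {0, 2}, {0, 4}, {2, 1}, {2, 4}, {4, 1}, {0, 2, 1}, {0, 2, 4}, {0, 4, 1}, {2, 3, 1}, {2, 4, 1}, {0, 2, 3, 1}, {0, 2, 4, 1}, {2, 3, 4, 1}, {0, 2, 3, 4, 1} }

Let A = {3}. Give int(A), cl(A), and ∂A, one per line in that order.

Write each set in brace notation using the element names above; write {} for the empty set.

int(A) = {}
cl(A)  = {3}
∂A     = {3}

opens ⊆ A: {}; union → int = {}
complement {0, 2, 4, 1}; its interior {0, 2, 4, 1}; cl(A) = X∖{0, 2, 4, 1} = {3}
boundary = {3} ∖ {} = {3}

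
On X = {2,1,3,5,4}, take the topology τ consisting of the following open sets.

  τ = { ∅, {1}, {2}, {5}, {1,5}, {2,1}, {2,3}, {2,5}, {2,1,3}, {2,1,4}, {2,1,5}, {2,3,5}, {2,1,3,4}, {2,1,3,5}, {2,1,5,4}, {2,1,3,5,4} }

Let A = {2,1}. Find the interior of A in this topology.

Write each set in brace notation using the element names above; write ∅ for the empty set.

{2,1}

U open, U⊆A: ∅, {1}, {2}, {2,1}. int(A) = ⋃ = {2,1}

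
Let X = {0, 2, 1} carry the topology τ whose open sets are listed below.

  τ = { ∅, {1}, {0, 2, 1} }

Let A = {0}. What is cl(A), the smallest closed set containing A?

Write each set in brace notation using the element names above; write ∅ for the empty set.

{0, 2}

cl via duality: int({2, 1}) = {1}, so X∖{1} = {0, 2}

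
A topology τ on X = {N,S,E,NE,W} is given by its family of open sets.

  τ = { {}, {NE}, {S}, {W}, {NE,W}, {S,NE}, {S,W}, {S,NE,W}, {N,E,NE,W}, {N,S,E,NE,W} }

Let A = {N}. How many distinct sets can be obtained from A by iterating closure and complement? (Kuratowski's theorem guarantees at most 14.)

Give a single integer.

6

X∖A={S,E,NE,W}, int(X∖A)={S,NE,W}, hence cl(A)={N,E}
Orbit (k=closure, c=complement):
  1. A     = {N}
  2. kA    = {N,E}
  3. cA    = {S,E,NE,W}
  4. ckA   = {S,NE,W}
  5. kcA   = {N,S,E,NE,W}
  6. ckcA  = {}
(closed under both — stop)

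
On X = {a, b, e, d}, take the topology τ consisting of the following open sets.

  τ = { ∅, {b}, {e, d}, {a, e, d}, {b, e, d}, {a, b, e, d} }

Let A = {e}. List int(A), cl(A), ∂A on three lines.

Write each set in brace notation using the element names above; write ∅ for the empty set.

int(A) = ∅
cl(A)  = {a, e, d}
∂A     = {a, e, d}

open subsets of A: ∅; so int(A) = ∅
closure: X∖int(X∖A) = X∖{b} = {a, e, d}
∂A = {a, e, d} minus ∅ = {a, e, d}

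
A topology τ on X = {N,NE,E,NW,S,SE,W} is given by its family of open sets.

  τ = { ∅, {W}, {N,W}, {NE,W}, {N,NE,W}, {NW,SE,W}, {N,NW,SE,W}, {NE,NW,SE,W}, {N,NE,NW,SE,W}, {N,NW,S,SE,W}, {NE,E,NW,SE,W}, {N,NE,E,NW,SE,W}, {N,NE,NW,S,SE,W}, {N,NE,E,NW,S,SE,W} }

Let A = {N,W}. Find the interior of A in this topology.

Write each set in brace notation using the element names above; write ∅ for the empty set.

open subsets of A: ∅, {W}, {N,W}; so int(A) = {N,W}

{N,W}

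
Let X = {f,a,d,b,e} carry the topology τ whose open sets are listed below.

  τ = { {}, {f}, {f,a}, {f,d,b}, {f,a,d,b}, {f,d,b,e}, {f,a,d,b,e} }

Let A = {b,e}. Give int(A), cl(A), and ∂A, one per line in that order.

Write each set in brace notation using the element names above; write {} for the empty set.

U open, U⊆A: {}. int(A) = ⋃ = {}
X∖A={f,a,d}, int(X∖A)={f,a}, hence cl(A)={d,b,e}
∂A: remove int from cl → {d,b,e}

int(A) = {}
cl(A)  = {d,b,e}
∂A     = {d,b,e}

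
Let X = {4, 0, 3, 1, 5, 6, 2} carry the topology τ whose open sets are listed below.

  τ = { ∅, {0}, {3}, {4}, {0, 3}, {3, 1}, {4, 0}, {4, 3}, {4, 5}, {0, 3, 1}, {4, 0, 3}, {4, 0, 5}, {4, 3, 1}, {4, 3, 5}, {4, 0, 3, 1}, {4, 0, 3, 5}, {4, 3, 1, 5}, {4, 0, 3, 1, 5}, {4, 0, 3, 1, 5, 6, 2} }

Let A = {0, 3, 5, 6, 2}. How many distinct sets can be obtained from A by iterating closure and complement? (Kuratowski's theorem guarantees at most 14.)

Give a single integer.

10

X∖A={4, 1}, int(X∖A)={4}, hence cl(A)={0, 3, 1, 5, 6, 2}
Orbit (k=closure, c=complement):
  1. A     = {0, 3, 5, 6, 2}
  2. kA    = {0, 3, 1, 5, 6, 2}
  3. cA    = {4, 1}
  4. ckA   = {4}
  5. kcA   = {4, 1, 5, 6, 2}
  6. kckA  = {4, 5, 6, 2}
  7. ckcA  = {0, 3}
  8. ckckA = {0, 3, 1}
  9. kckcA = {0, 3, 1, 6, 2}
  10. ckckcA = {4, 5}
(closed under both — stop)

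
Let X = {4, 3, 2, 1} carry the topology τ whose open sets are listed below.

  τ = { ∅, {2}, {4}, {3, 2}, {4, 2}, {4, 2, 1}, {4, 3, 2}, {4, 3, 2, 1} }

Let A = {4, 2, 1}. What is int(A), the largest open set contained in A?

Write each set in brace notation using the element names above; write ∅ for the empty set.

open subsets of A: ∅, {4}, {2}, {4, 2}, {4, 2, 1}; so int(A) = {4, 2, 1}

{4, 2, 1}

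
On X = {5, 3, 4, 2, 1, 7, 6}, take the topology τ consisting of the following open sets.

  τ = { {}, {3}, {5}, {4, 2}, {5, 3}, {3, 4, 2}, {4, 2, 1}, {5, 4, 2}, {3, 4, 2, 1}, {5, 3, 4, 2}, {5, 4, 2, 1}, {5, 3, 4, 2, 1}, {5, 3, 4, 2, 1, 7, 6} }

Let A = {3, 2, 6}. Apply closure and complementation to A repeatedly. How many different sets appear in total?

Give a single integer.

10

closure: X∖int(X∖A) = X∖{5} = {3, 4, 2, 1, 7, 6}
Let k=closure and c=complement:
  1. A     = {3, 2, 6}
  2. kA    = {3, 4, 2, 1, 7, 6}
  3. cA    = {5, 4, 1, 7}
  4. ckA   = {5}
  5. kcA   = {5, 4, 2, 1, 7, 6}
  6. kckA  = {5, 7, 6}
  7. ckcA  = {3}
  8. ckckA = {3, 4, 2, 1}
  9. kckcA = {3, 7, 6}
  10. ckckcA = {5, 4, 2, 1}
— saturated at 10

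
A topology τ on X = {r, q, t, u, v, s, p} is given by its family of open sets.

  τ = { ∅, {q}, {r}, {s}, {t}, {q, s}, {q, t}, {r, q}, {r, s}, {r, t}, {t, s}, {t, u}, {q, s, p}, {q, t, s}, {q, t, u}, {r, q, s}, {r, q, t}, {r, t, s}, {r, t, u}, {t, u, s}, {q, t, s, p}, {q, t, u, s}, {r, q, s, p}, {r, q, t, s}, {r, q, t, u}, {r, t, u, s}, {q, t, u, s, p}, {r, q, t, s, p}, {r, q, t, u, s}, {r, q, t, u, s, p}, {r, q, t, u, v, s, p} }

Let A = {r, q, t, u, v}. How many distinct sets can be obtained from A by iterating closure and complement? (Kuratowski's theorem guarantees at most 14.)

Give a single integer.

6

closure: X∖int(X∖A) = X∖{s} = {r, q, t, u, v, p}
Let k=closure and c=complement:
  1. A     = {r, q, t, u, v}
  2. kA    = {r, q, t, u, v, p}
  3. cA    = {s, p}
  4. ckA   = {s}
  5. kcA   = {v, s, p}
  6. ckcA  = {r, q, t, u}
— saturated at 6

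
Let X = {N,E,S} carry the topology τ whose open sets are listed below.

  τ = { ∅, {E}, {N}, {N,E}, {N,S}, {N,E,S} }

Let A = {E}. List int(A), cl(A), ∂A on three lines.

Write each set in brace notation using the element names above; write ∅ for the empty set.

open subsets of A: ∅, {E}; so int(A) = {E}
closure: X∖int(X∖A) = X∖{N,S} = {E}
∂A = {E} minus {E} = ∅

int(A) = {E}
cl(A)  = {E}
∂A     = ∅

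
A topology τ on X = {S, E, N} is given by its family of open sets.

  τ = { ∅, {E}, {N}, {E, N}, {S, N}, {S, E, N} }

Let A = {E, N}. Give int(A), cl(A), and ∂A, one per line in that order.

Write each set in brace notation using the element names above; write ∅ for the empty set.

interior: largest open inside A is {E, N} (from ∅, {E}, {N}, {E, N})
cl via duality: int({S}) = ∅, so X∖∅ = {S, E, N}
cl∖int = {S}

int(A) = {E, N}
cl(A)  = {S, E, N}
∂A     = {S}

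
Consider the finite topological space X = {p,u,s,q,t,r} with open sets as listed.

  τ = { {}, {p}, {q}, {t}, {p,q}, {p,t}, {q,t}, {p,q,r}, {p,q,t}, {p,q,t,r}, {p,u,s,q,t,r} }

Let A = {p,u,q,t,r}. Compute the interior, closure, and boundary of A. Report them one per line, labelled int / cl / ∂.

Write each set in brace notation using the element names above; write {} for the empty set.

int(A) = {p,q,t,r}
cl(A)  = {p,u,s,q,t,r}
∂A     = {u,s}

open subsets of A: {}, {t}, {q}, {p}, {p,q}, {q,t}, {p,t}, {p,q,t}, {p,q,r}, {p,q,t,r}; so int(A) = {p,q,t,r}
closure: X∖int(X∖A) = X∖{} = {p,u,s,q,t,r}
∂A = {p,u,s,q,t,r} minus {p,q,t,r} = {u,s}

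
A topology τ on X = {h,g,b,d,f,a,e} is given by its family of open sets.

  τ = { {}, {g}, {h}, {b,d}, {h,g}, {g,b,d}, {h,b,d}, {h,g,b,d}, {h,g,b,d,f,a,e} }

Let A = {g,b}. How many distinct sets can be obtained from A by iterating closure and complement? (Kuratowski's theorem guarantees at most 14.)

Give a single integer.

complement {h,d,f,a,e}; its interior {h}; cl(A) = X∖{h} = {g,b,d,f,a,e}
With k = closure, c = complement:
  1. A     = {g,b}
  2. kA    = {g,b,d,f,a,e}
  3. cA    = {h,d,f,a,e}
  4. ckA   = {h}
  5. kcA   = {h,b,d,f,a,e}
  6. kckA  = {h,f,a,e}
  7. ckcA  = {g}
  8. ckckA = {g,b,d}
  9. kckcA = {g,f,a,e}
  10. ckckcA = {h,b,d}
k, c of each give nothing new

10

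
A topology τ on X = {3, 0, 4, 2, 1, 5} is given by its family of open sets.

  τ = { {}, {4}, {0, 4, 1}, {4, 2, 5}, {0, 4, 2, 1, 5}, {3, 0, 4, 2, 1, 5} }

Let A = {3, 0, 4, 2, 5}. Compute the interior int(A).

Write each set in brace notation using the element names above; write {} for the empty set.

{4, 2, 5}

opens ⊆ A: {}, {4}, {4, 2, 5}; union → int = {4, 2, 5}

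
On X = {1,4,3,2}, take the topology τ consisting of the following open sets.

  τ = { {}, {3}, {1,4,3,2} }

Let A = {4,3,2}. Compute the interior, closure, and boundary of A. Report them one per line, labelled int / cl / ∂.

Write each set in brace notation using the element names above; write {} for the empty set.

int(A) = {3}
cl(A)  = {1,4,3,2}
∂A     = {1,4,2}

opens ⊆ A: {}, {3}; union → int = {3}
complement {1}; its interior {}; cl(A) = X∖{} = {1,4,3,2}
boundary = {1,4,3,2} ∖ {3} = {1,4,2}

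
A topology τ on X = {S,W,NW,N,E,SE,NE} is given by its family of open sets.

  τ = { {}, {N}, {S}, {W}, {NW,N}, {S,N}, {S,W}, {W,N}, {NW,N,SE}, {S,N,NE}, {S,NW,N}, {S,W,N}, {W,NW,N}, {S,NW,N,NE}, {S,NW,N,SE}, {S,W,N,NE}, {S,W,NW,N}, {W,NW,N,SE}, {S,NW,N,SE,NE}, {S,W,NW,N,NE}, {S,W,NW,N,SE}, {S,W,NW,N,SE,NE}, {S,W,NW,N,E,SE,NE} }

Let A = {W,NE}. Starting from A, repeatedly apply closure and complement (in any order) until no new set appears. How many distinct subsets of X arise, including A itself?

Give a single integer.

8

X∖A={S,NW,N,E,SE}, int(X∖A)={S,NW,N,SE}, hence cl(A)={W,E,NE}
Orbit (k=closure, c=complement):
  1. A     = {W,NE}
  2. kA    = {W,E,NE}
  3. cA    = {S,NW,N,E,SE}
  4. ckA   = {S,NW,N,SE}
  5. kcA   = {S,NW,N,E,SE,NE}
  6. ckcA  = {W}
  7. kckcA = {W,E}
  8. ckckcA = {S,NW,N,SE,NE}
(closed under both — stop)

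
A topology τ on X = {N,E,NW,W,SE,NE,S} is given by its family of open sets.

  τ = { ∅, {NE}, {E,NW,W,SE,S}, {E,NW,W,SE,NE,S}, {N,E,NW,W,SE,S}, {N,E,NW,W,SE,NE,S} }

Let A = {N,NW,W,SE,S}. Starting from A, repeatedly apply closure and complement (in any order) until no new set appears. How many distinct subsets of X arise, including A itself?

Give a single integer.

cl via duality: int({E,NE}) = {NE}, so X∖{NE} = {N,E,NW,W,SE,S}
Write k for closure, c for complement:
  1. A     = {N,NW,W,SE,S}
  2. kA    = {N,E,NW,W,SE,S}
  3. cA    = {E,NE}
  4. ckA   = {NE}
  5. kcA   = {N,E,NW,W,SE,NE,S}
  6. ckcA  = ∅
applying k or c yields no new set

6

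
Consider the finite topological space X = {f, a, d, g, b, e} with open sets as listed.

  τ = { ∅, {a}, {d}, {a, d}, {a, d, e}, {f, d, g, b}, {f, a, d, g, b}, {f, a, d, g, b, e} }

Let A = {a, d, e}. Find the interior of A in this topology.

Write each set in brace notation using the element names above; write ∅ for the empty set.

{a, d, e}

opens ⊆ A: ∅, {d}, {a}, {a, d}, {a, d, e}; union → int = {a, d, e}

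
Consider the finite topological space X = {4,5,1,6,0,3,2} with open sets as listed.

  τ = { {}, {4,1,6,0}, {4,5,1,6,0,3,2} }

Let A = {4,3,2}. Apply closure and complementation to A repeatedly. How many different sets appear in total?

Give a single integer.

4

cl via duality: int({5,1,6,0}) = {}, so X∖{} = {4,5,1,6,0,3,2}
Write k for closure, c for complement:
  1. A     = {4,3,2}
  2. kA    = {4,5,1,6,0,3,2}
  3. cA    = {5,1,6,0}
  4. ckA   = {}
applying k or c yields no new set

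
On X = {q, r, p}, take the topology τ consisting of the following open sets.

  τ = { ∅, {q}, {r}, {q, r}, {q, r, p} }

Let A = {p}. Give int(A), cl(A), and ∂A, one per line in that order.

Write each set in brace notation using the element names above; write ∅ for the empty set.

interior: largest open inside A is ∅ (from ∅)
cl via duality: int({q, r}) = {q, r}, so X∖{q, r} = {p}
cl∖int = {p}

int(A) = ∅
cl(A)  = {p}
∂A     = {p}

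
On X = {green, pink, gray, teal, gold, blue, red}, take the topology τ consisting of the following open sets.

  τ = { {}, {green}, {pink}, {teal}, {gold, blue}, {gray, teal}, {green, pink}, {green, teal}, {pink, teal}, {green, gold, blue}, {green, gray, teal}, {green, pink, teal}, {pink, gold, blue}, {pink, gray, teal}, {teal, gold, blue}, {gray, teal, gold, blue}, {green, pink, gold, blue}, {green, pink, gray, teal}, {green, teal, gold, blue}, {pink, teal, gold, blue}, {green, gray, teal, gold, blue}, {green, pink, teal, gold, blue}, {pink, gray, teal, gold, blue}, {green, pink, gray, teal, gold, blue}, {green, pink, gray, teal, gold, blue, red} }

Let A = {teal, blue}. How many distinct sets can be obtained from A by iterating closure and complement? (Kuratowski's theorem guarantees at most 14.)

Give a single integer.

X∖A={green, pink, gray, gold, red}, int(X∖A)={green, pink}, hence cl(A)={gray, teal, gold, blue, red}
Orbit (k=closure, c=complement):
  1. A     = {teal, blue}
  2. kA    = {gray, teal, gold, blue, red}
  3. cA    = {green, pink, gray, gold, red}
  4. ckA   = {green, pink}
  5. kcA   = {green, pink, gray, gold, blue, red}
  6. kckA  = {green, pink, red}
  7. ckcA  = {teal}
  8. ckckA = {gray, teal, gold, blue}
  9. kckcA = {gray, teal, red}
  10. ckckcA = {green, pink, gold, blue}
  11. kckckcA = {green, pink, gold, blue, red}
  12. ckckckcA = {gray, teal}
(closed under both — stop)

12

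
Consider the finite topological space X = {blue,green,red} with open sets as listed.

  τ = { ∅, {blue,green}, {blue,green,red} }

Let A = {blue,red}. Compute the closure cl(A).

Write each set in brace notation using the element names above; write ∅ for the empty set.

closure: X∖int(X∖A) = X∖∅ = {blue,green,red}

{blue,green,red}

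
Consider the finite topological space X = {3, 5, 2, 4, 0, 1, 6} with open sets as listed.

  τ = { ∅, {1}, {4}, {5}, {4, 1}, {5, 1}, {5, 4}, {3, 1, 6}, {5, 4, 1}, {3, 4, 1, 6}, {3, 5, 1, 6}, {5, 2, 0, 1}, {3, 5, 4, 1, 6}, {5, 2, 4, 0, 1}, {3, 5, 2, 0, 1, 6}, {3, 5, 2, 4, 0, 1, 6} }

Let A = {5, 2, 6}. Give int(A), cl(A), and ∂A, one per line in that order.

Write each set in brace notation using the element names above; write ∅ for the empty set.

open subsets of A: ∅, {5}; so int(A) = {5}
closure: X∖int(X∖A) = X∖{4, 1} = {3, 5, 2, 0, 6}
∂A = {3, 5, 2, 0, 6} minus {5} = {3, 2, 0, 6}

int(A) = {5}
cl(A)  = {3, 5, 2, 0, 6}
∂A     = {3, 2, 0, 6}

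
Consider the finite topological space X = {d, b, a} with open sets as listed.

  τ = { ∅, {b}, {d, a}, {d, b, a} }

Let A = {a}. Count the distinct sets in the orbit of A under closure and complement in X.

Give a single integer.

6

closure: X∖int(X∖A) = X∖{b} = {d, a}
Let k=closure and c=complement:
  1. A     = {a}
  2. kA    = {d, a}
  3. cA    = {d, b}
  4. ckA   = {b}
  5. kcA   = {d, b, a}
  6. ckcA  = ∅
— saturated at 6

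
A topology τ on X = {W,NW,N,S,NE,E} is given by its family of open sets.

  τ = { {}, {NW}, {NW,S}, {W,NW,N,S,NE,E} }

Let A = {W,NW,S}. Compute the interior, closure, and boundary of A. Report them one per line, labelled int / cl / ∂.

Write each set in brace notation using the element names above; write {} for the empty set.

open subsets of A: {}, {NW}, {NW,S}; so int(A) = {NW,S}
closure: X∖int(X∖A) = X∖{} = {W,NW,N,S,NE,E}
∂A = {W,NW,N,S,NE,E} minus {NW,S} = {W,N,NE,E}

int(A) = {NW,S}
cl(A)  = {W,NW,N,S,NE,E}
∂A     = {W,N,NE,E}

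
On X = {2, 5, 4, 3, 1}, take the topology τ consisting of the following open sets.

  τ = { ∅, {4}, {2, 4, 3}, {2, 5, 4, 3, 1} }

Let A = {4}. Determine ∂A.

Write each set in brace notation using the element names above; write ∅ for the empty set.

open subsets of A: ∅, {4}; so int(A) = {4}
closure: X∖int(X∖A) = X∖∅ = {2, 5, 4, 3, 1}
∂A = {2, 5, 4, 3, 1} minus {4} = {2, 5, 3, 1}

{2, 5, 3, 1}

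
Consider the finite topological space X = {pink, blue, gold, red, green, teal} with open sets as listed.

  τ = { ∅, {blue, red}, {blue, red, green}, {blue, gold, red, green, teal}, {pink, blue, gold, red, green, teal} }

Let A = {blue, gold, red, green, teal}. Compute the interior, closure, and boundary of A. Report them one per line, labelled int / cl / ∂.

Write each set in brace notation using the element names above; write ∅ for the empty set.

int(A) = {blue, gold, red, green, teal}
cl(A)  = {pink, blue, gold, red, green, teal}
∂A     = {pink}

interior: largest open inside A is {blue, gold, red, green, teal} (from ∅, {blue, red}, {blue, red, green}, {blue, gold, red, green, teal})
cl via duality: int({pink}) = ∅, so X∖∅ = {pink, blue, gold, red, green, teal}
cl∖int = {pink}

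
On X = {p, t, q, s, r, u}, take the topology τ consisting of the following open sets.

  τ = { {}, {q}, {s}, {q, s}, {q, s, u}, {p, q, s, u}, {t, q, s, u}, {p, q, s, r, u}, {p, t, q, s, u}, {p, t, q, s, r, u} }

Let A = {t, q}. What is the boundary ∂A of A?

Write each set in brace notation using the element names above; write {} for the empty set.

open subsets of A: {}, {q}; so int(A) = {q}
closure: X∖int(X∖A) = X∖{s} = {p, t, q, r, u}
∂A = {p, t, q, r, u} minus {q} = {p, t, r, u}

{p, t, r, u}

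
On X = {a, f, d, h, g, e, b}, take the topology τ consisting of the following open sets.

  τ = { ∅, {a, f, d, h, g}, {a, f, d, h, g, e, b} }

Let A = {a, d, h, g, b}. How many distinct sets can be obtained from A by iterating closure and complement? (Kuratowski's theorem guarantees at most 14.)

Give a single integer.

4

complement {f, e}; its interior ∅; cl(A) = X∖∅ = {a, f, d, h, g, e, b}
With k = closure, c = complement:
  1. A     = {a, d, h, g, b}
  2. kA    = {a, f, d, h, g, e, b}
  3. cA    = {f, e}
  4. ckA   = ∅
k, c of each give nothing new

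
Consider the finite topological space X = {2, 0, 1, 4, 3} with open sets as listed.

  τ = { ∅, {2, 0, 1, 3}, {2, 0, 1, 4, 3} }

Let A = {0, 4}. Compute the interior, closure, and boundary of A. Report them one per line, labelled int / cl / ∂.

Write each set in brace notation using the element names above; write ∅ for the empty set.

interior: largest open inside A is ∅ (from ∅)
cl via duality: int({2, 1, 3}) = ∅, so X∖∅ = {2, 0, 1, 4, 3}
cl∖int = {2, 0, 1, 4, 3}

int(A) = ∅
cl(A)  = {2, 0, 1, 4, 3}
∂A     = {2, 0, 1, 4, 3}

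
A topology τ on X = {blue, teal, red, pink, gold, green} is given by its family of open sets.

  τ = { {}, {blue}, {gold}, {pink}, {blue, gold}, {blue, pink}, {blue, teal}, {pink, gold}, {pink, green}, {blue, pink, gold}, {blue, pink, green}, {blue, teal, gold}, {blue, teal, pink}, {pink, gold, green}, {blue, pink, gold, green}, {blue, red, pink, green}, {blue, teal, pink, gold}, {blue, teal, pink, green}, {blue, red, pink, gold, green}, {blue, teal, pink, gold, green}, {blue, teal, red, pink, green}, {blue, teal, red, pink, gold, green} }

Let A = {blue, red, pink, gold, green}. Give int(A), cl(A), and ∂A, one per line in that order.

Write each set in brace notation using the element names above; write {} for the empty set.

opens ⊆ A: {}, {gold}, {pink}, {blue}, {pink, gold}, {blue, gold}, {pink, green}, {blue, pink}, {pink, gold, green}, {blue, pink, green}, {blue, pink, gold}, {blue, pink, gold, green}, {blue, red, pink, green}, {blue, red, pink, gold, green}; union → int = {blue, red, pink, gold, green}
complement {teal}; its interior {}; cl(A) = X∖{} = {blue, teal, red, pink, gold, green}
boundary = {blue, teal, red, pink, gold, green} ∖ {blue, red, pink, gold, green} = {teal}

int(A) = {blue, red, pink, gold, green}
cl(A)  = {blue, teal, red, pink, gold, green}
∂A     = {teal}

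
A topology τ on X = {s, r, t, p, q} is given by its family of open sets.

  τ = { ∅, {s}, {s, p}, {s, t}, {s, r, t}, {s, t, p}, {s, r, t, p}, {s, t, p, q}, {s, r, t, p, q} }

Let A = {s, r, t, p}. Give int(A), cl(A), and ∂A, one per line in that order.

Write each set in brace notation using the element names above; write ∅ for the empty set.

int(A) = {s, r, t, p}
cl(A)  = {s, r, t, p, q}
∂A     = {q}

interior: largest open inside A is {s, r, t, p} (from ∅, {s}, {s, p}, {s, t}, {s, t, p}, {s, r, t}, {s, r, t, p})
cl via duality: int({q}) = ∅, so X∖∅ = {s, r, t, p, q}
cl∖int = {q}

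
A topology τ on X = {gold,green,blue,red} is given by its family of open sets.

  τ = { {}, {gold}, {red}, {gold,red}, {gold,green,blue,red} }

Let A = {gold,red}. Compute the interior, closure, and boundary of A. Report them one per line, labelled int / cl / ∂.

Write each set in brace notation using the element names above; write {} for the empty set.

int(A) = {gold,red}
cl(A)  = {gold,green,blue,red}
∂A     = {green,blue}

interior: largest open inside A is {gold,red} (from {}, {red}, {gold}, {gold,red})
cl via duality: int({green,blue}) = {}, so X∖{} = {gold,green,blue,red}
cl∖int = {green,blue}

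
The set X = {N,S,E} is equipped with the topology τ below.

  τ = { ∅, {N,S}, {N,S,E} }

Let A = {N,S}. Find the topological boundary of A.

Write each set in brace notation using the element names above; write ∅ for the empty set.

U open, U⊆A: ∅, {N,S}. int(A) = ⋃ = {N,S}
X∖A={E}, int(X∖A)=∅, hence cl(A)={N,S,E}
∂A: remove int from cl → {E}

{E}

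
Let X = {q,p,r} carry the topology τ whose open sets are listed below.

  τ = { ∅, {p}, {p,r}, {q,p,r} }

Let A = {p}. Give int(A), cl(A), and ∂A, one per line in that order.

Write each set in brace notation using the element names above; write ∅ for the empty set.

opens ⊆ A: ∅, {p}; union → int = {p}
complement {q,r}; its interior ∅; cl(A) = X∖∅ = {q,p,r}
boundary = {q,p,r} ∖ {p} = {q,r}

int(A) = {p}
cl(A)  = {q,p,r}
∂A     = {q,r}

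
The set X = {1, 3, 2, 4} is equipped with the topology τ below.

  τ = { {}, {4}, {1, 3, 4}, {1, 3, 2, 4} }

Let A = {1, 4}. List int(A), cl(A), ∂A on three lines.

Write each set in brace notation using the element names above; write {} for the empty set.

int(A) = {4}
cl(A)  = {1, 3, 2, 4}
∂A     = {1, 3, 2}

interior: largest open inside A is {4} (from {}, {4})
cl via duality: int({3, 2}) = {}, so X∖{} = {1, 3, 2, 4}
cl∖int = {1, 3, 2}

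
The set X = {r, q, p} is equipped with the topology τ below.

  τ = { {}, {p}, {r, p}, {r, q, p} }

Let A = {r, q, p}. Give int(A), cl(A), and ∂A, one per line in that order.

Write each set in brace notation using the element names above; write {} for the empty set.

U open, U⊆A: {}, {p}, {r, p}, {r, q, p}. int(A) = ⋃ = {r, q, p}
X∖A={}, int(X∖A)={}, hence cl(A)={r, q, p}
∂A: remove int from cl → {}

int(A) = {r, q, p}
cl(A)  = {r, q, p}
∂A     = {}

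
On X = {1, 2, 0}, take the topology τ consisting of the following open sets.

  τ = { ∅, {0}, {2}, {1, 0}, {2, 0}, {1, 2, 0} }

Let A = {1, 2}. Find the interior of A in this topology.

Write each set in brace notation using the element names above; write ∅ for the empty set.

{2}

interior: largest open inside A is {2} (from ∅, {2})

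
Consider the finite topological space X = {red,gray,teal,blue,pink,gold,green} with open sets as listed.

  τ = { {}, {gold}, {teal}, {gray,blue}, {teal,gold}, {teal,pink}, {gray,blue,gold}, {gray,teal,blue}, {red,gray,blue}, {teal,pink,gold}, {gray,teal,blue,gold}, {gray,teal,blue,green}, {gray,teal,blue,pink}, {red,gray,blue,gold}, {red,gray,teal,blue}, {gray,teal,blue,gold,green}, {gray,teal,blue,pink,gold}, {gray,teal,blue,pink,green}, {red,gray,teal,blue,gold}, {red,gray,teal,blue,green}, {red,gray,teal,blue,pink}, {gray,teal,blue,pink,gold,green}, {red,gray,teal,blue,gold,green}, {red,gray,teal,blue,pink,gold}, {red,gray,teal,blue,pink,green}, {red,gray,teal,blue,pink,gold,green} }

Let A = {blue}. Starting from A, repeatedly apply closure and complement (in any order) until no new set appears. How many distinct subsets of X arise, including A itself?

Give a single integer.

cl via duality: int({red,gray,teal,pink,gold,green}) = {teal,pink,gold}, so X∖{teal,pink,gold} = {red,gray,blue,green}
Write k for closure, c for complement:
  1. A     = {blue}
  2. kA    = {red,gray,blue,green}
  3. cA    = {red,gray,teal,pink,gold,green}
  4. ckA   = {teal,pink,gold}
  5. kcA   = {red,gray,teal,blue,pink,gold,green}
  6. kckA  = {teal,pink,gold,green}
  7. ckcA  = {}
  8. ckckA = {red,gray,blue}
applying k or c yields no new set

8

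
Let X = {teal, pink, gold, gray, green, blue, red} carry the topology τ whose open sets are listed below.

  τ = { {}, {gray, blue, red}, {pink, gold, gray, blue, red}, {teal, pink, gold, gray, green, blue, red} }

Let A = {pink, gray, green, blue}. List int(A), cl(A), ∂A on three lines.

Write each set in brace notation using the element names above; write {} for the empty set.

U open, U⊆A: {}. int(A) = ⋃ = {}
X∖A={teal, gold, red}, int(X∖A)={}, hence cl(A)={teal, pink, gold, gray, green, blue, red}
∂A: remove int from cl → {teal, pink, gold, gray, green, blue, red}

int(A) = {}
cl(A)  = {teal, pink, gold, gray, green, blue, red}
∂A     = {teal, pink, gold, gray, green, blue, red}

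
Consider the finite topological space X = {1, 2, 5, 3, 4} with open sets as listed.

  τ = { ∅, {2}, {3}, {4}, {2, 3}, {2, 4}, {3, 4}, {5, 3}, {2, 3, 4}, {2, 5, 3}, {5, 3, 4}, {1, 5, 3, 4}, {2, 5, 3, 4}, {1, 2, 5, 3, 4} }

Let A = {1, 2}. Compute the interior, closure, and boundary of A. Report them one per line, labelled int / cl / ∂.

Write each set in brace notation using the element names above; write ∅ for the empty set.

int(A) = {2}
cl(A)  = {1, 2}
∂A     = {1}

interior: largest open inside A is {2} (from ∅, {2})
cl via duality: int({5, 3, 4}) = {5, 3, 4}, so X∖{5, 3, 4} = {1, 2}
cl∖int = {1}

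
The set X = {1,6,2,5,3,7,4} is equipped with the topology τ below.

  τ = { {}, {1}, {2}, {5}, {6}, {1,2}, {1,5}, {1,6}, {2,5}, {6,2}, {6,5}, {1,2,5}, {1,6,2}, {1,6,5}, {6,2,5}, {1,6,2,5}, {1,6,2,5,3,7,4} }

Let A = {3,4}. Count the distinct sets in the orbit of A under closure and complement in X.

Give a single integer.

closure: X∖int(X∖A) = X∖{1,6,2,5} = {3,7,4}
Let k=closure and c=complement:
  1. A     = {3,4}
  2. kA    = {3,7,4}
  3. cA    = {1,6,2,5,7}
  4. ckA   = {1,6,2,5}
  5. kcA   = {1,6,2,5,3,7,4}
  6. ckcA  = {}
— saturated at 6

6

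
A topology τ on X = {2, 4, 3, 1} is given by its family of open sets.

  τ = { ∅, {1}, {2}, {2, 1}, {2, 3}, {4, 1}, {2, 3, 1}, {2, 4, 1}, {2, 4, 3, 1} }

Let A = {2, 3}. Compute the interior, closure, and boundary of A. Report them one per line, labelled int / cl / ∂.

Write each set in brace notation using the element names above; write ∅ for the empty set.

opens ⊆ A: ∅, {2}, {2, 3}; union → int = {2, 3}
complement {4, 1}; its interior {4, 1}; cl(A) = X∖{4, 1} = {2, 3}
boundary = {2, 3} ∖ {2, 3} = ∅

int(A) = {2, 3}
cl(A)  = {2, 3}
∂A     = ∅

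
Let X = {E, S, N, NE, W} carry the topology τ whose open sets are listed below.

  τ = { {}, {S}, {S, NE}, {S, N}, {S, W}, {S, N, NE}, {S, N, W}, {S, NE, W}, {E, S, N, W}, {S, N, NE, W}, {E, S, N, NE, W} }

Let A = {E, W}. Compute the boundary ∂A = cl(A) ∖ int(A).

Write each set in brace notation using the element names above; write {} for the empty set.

{E, W}

opens ⊆ A: {}; union → int = {}
complement {S, N, NE}; its interior {S, N, NE}; cl(A) = X∖{S, N, NE} = {E, W}
boundary = {E, W} ∖ {} = {E, W}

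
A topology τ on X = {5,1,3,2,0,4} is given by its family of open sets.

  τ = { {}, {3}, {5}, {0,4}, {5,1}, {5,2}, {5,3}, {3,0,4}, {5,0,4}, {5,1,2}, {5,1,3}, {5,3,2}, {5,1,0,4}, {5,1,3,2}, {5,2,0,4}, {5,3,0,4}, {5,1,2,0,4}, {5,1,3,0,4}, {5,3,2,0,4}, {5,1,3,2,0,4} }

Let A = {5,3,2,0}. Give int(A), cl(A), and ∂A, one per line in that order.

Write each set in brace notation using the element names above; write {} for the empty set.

int(A) = {5,3,2}
cl(A)  = {5,1,3,2,0,4}
∂A     = {1,0,4}

U open, U⊆A: {}, {5}, {3}, {5,3}, {5,2}, {5,3,2}. int(A) = ⋃ = {5,3,2}
X∖A={1,4}, int(X∖A)={}, hence cl(A)={5,1,3,2,0,4}
∂A: remove int from cl → {1,0,4}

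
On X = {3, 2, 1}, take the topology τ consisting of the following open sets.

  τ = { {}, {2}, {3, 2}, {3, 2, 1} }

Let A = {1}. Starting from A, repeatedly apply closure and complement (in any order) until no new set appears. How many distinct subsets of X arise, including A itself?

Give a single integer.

closure: X∖int(X∖A) = X∖{3, 2} = {1}
Let k=closure and c=complement:
  1. A     = {1}
  2. cA    = {3, 2}
  3. kcA   = {3, 2, 1}
  4. ckcA  = {}
— saturated at 4

4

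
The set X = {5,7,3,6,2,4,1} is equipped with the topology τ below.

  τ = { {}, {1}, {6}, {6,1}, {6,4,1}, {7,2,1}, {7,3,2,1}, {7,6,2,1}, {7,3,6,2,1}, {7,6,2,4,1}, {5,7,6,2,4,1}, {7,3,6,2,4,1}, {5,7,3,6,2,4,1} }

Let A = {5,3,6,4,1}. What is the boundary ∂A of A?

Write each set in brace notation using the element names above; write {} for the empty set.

{5,7,3,2}

opens ⊆ A: {}, {6}, {1}, {6,1}, {6,4,1}; union → int = {6,4,1}
complement {7,2}; its interior {}; cl(A) = X∖{} = {5,7,3,6,2,4,1}
boundary = {5,7,3,6,2,4,1} ∖ {6,4,1} = {5,7,3,2}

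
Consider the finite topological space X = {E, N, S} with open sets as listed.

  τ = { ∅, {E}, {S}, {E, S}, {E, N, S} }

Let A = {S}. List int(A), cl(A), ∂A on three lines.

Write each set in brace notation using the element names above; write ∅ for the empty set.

int(A) = {S}
cl(A)  = {N, S}
∂A     = {N}

opens ⊆ A: ∅, {S}; union → int = {S}
complement {E, N}; its interior {E}; cl(A) = X∖{E} = {N, S}
boundary = {N, S} ∖ {S} = {N}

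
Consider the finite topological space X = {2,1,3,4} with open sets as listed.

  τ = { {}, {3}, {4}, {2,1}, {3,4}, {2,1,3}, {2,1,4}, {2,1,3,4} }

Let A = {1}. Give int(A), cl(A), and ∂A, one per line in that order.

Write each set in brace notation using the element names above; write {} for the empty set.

int(A) = {}
cl(A)  = {2,1}
∂A     = {2,1}

opens ⊆ A: {}; union → int = {}
complement {2,3,4}; its interior {3,4}; cl(A) = X∖{3,4} = {2,1}
boundary = {2,1} ∖ {} = {2,1}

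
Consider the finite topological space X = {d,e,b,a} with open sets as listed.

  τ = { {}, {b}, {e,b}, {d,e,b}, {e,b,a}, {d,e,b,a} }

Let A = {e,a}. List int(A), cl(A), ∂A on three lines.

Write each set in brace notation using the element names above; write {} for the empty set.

int(A) = {}
cl(A)  = {d,e,a}
∂A     = {d,e,a}

open subsets of A: {}; so int(A) = {}
closure: X∖int(X∖A) = X∖{b} = {d,e,a}
∂A = {d,e,a} minus {} = {d,e,a}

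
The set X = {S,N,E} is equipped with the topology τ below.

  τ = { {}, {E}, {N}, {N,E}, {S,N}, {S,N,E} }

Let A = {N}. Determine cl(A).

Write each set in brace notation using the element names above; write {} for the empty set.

X∖A={S,E}, int(X∖A)={E}, hence cl(A)={S,N}

{S,N}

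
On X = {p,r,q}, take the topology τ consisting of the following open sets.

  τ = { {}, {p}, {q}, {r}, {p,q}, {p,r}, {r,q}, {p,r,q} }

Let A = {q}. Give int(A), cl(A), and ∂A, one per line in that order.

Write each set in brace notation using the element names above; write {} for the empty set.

open subsets of A: {}, {q}; so int(A) = {q}
closure: X∖int(X∖A) = X∖{p,r} = {q}
∂A = {q} minus {q} = {}

int(A) = {q}
cl(A)  = {q}
∂A     = {}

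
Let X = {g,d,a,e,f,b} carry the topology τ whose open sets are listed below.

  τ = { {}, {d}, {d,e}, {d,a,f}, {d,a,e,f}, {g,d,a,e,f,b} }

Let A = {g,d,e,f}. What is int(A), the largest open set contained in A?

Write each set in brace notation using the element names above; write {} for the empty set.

opens ⊆ A: {}, {d}, {d,e}; union → int = {d,e}

{d,e}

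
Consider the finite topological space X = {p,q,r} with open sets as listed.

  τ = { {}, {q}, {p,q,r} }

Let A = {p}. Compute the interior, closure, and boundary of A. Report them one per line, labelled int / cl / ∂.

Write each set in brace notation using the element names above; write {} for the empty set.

U open, U⊆A: {}. int(A) = ⋃ = {}
X∖A={q,r}, int(X∖A)={q}, hence cl(A)={p,r}
∂A: remove int from cl → {p,r}

int(A) = {}
cl(A)  = {p,r}
∂A     = {p,r}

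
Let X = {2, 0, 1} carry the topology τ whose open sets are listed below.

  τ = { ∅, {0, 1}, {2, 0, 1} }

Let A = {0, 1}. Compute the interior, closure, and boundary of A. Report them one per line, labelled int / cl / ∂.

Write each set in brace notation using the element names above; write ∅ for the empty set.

U open, U⊆A: ∅, {0, 1}. int(A) = ⋃ = {0, 1}
X∖A={2}, int(X∖A)=∅, hence cl(A)={2, 0, 1}
∂A: remove int from cl → {2}

int(A) = {0, 1}
cl(A)  = {2, 0, 1}
∂A     = {2}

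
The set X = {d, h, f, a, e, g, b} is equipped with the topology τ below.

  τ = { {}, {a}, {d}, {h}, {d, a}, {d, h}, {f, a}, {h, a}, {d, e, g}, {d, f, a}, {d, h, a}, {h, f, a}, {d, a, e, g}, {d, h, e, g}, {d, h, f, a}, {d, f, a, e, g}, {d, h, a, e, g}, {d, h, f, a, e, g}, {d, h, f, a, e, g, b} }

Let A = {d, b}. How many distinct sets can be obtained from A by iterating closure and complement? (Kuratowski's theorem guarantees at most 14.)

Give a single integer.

8

cl via duality: int({h, f, a, e, g}) = {h, f, a}, so X∖{h, f, a} = {d, e, g, b}
Write k for closure, c for complement:
  1. A     = {d, b}
  2. kA    = {d, e, g, b}
  3. cA    = {h, f, a, e, g}
  4. ckA   = {h, f, a}
  5. kcA   = {h, f, a, e, g, b}
  6. kckA  = {h, f, a, b}
  7. ckcA  = {d}
  8. ckckA = {d, e, g}
applying k or c yields no new set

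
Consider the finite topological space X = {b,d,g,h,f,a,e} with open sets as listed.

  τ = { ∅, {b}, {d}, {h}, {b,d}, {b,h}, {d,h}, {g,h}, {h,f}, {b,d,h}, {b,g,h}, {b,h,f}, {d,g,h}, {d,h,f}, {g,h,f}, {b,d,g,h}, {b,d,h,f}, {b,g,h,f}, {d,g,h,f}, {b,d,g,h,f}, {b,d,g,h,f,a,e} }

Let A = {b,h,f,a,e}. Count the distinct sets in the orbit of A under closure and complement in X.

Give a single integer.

complement {d,g}; its interior {d}; cl(A) = X∖{d} = {b,g,h,f,a,e}
With k = closure, c = complement:
  1. A     = {b,h,f,a,e}
  2. kA    = {b,g,h,f,a,e}
  3. cA    = {d,g}
  4. ckA   = {d}
  5. kcA   = {d,g,a,e}
  6. kckA  = {d,a,e}
  7. ckcA  = {b,h,f}
  8. ckckA = {b,g,h,f}
k, c of each give nothing new

8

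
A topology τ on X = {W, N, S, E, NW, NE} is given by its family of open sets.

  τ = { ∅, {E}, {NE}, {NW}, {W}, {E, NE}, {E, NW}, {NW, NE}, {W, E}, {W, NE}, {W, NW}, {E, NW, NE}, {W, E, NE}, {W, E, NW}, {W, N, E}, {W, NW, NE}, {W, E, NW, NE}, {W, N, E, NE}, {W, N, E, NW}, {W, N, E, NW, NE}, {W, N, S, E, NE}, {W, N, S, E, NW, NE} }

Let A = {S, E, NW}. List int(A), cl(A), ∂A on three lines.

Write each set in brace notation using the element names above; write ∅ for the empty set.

U open, U⊆A: ∅, {NW}, {E}, {E, NW}. int(A) = ⋃ = {E, NW}
X∖A={W, N, NE}, int(X∖A)={W, NE}, hence cl(A)={N, S, E, NW}
∂A: remove int from cl → {N, S}

int(A) = {E, NW}
cl(A)  = {N, S, E, NW}
∂A     = {N, S}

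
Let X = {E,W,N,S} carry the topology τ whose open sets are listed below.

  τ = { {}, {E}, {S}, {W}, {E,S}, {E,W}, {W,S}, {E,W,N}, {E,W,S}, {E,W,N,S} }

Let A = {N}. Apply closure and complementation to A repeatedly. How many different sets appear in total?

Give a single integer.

4

complement {E,W,S}; its interior {E,W,S}; cl(A) = X∖{E,W,S} = {N}
With k = closure, c = complement:
  1. A     = {N}
  2. cA    = {E,W,S}
  3. kcA   = {E,W,N,S}
  4. ckcA  = {}
k, c of each give nothing new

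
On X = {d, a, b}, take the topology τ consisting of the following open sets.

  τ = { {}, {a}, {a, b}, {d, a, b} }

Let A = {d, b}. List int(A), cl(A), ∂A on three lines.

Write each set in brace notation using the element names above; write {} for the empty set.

int(A) = {}
cl(A)  = {d, b}
∂A     = {d, b}

open subsets of A: {}; so int(A) = {}
closure: X∖int(X∖A) = X∖{a} = {d, b}
∂A = {d, b} minus {} = {d, b}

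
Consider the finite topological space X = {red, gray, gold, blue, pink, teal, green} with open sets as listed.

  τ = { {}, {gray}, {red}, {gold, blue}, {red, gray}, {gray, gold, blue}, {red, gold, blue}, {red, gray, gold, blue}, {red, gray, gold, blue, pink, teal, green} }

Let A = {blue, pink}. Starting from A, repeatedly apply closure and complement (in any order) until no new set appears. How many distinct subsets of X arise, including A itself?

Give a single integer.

8

X∖A={red, gray, gold, teal, green}, int(X∖A)={red, gray}, hence cl(A)={gold, blue, pink, teal, green}
Orbit (k=closure, c=complement):
  1. A     = {blue, pink}
  2. kA    = {gold, blue, pink, teal, green}
  3. cA    = {red, gray, gold, teal, green}
  4. ckA   = {red, gray}
  5. kcA   = {red, gray, gold, blue, pink, teal, green}
  6. kckA  = {red, gray, pink, teal, green}
  7. ckcA  = {}
  8. ckckA = {gold, blue}
(closed under both — stop)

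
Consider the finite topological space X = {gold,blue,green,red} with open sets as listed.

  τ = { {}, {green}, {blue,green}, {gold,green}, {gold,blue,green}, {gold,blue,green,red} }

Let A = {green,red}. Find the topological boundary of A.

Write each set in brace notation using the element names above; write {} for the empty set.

{gold,blue,red}

interior: largest open inside A is {green} (from {}, {green})
cl via duality: int({gold,blue}) = {}, so X∖{} = {gold,blue,green,red}
cl∖int = {gold,blue,red}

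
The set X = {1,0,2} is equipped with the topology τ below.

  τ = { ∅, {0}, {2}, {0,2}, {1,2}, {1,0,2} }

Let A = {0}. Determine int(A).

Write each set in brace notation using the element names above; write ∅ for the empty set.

U open, U⊆A: ∅, {0}. int(A) = ⋃ = {0}

{0}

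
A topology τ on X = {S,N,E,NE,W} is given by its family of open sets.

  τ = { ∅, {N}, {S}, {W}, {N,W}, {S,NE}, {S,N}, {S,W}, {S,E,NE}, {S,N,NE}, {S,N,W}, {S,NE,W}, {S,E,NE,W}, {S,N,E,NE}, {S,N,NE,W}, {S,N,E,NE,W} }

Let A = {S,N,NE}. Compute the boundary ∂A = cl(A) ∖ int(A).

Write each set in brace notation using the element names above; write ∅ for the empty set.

{E}

interior: largest open inside A is {S,N,NE} (from ∅, {N}, {S}, {S,NE}, {S,N}, {S,N,NE})
cl via duality: int({E,W}) = {W}, so X∖{W} = {S,N,E,NE}
cl∖int = {E}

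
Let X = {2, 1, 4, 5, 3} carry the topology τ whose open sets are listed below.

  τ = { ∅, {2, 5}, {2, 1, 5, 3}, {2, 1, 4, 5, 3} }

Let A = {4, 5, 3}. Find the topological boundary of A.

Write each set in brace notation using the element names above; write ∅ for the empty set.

interior: largest open inside A is ∅ (from ∅)
cl via duality: int({2, 1}) = ∅, so X∖∅ = {2, 1, 4, 5, 3}
cl∖int = {2, 1, 4, 5, 3}

{2, 1, 4, 5, 3}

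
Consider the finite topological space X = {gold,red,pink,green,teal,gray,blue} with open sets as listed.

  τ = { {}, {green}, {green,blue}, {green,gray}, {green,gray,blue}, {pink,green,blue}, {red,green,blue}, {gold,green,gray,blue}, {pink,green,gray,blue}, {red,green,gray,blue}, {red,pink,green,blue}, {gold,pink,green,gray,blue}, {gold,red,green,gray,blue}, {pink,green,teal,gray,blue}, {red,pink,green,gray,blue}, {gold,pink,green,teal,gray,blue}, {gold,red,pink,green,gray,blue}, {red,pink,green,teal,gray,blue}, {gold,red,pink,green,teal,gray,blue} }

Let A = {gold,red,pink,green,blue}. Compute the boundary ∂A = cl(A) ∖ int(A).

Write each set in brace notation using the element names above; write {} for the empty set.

{gold,teal,gray}

interior: largest open inside A is {red,pink,green,blue} (from {}, {green}, {green,blue}, {pink,green,blue}, {red,green,blue}, {red,pink,green,blue})
cl via duality: int({teal,gray}) = {}, so X∖{} = {gold,red,pink,green,teal,gray,blue}
cl∖int = {gold,teal,gray}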